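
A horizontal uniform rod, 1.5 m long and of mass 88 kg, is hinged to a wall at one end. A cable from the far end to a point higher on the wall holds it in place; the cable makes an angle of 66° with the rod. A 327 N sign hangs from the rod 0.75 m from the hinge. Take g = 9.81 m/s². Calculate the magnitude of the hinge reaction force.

Take torques about the hinge: T sin 66° · 1.5 = 88×9.81×0.75 + 327×0.75 = 892.71 N·m.
So T = 892.71 / (0.9135 × 1.5) = 651.46 N.
ΣF_x = 0: H_x = T cos 66° = 264.97 N.
ΣF_y = 0: H_y = (88×9.81 + 327) − T sin 66° = 1190.3 − 595.14 = 595.14 N.
|H| = √(H_x² + H_y²) = √((264.97)² + (595.14)²) = 651.46 N.

|H| ≈ 651 N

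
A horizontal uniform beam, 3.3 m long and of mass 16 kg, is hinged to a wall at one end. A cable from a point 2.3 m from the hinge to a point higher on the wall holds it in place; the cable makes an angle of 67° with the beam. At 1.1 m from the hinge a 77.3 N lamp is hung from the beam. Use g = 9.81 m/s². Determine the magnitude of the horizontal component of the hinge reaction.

Take torques about the hinge: T sin 67° · 2.3 = 16×9.81×1.65 + 77.3×1.1 = 344.01 N·m.
So T = 344.01 / (0.9205 × 2.3) = 162.49 N.
ΣF_x = 0: H_x = T cos 67° = 63.489 N.

H_x ≈ 63.5 N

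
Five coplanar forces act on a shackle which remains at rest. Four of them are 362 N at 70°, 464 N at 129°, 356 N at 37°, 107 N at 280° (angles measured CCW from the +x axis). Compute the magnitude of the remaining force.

F ≈ 821 N

Sum the known components: ΣF_x = 134.7 N, ΣF_y = 809.6 N.
For equilibrium the remaining force must supply (−ΣF_x, −ΣF_y) = (-134.7, -809.6) N.
Magnitude = √((-134.7)² + (-809.6)²) = 820.8 N; direction = atan2(-809.6, -134.7) = 260.6°.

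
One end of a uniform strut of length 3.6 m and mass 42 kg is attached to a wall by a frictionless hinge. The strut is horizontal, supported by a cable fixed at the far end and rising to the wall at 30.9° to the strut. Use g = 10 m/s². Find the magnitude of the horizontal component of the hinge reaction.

H_x ≈ 351 N

Take torques about the hinge: T sin 30.9° · 3.6 = 42×10×1.8 = 756 N·m.
So T = 756 / (0.5135 × 3.6) = 408.93 N.
ΣF_x = 0: H_x = T cos 30.9° = 350.88 N.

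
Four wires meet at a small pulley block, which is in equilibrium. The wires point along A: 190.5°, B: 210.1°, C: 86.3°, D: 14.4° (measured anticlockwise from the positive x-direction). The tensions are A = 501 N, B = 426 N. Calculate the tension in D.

Resolve: ΣF_x = 501 cos 190.5° + 426 cos 210.1° + T_C cos 86.3° + T_D cos 14.4° = 0.
        ΣF_y = 501 sin 190.5° + 426 sin 210.1° + T_C sin 86.3° + T_D sin 14.4° = 0.
The known terms sum to (-861.2, -304.9) N, so 0.0645 T_C + 0.9686 T_D = 861.2 and 0.9979 T_C + 0.2487 T_D = 304.9.
Solving simultaneously: T_C = 85.43 N, T_D = 883.4 N.

T_D ≈ 883 N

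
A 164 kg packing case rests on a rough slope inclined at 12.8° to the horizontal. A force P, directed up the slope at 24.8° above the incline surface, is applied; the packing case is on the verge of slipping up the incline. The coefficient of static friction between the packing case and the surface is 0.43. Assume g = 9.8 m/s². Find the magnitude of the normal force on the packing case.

On the verge of sliding up the incline, friction equals μN and acts down the slope.
Perpendicular: N + P sin 24.8° = W cos 12.8° = 1567 N.
Along incline: P cos 24.8° = W sin 12.8° + μN  with W sin 12.8° = 356.1 N.
Solving the pair for P and N: P = 946.6 N, N = 1170 N (and f = μN = 503.2 N).

N ≈ 1170 N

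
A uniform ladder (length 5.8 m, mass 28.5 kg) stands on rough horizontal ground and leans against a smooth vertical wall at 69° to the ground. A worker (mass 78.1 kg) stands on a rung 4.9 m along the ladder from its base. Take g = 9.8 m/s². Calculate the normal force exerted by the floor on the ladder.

ΣF_y = 0: N_floor = 28.5×9.8 + 78.1×9.8 = 1044.7 N.

N_floor ≈ 1040 N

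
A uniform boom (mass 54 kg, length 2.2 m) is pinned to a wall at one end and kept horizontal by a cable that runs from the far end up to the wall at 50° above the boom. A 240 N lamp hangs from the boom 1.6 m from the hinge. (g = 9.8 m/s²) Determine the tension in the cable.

Take torques about the hinge: T sin 50° · 2.2 = 54×9.8×1.1 + 240×1.6 = 966.12 N·m.
So T = 966.12 / (0.7660 × 2.2) = 573.26 N.

T ≈ 573 N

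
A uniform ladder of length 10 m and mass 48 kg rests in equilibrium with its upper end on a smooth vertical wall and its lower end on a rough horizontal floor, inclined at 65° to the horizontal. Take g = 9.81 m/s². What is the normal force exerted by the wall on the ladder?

N_wall ≈ 110 N

Torques about the foot: N_wall · 10 sin 65° = 48×9.81×5 cos 65° → N_wall = 109.79 N.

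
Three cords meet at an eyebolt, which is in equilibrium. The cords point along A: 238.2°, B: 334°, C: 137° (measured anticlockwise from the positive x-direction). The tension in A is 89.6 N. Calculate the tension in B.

T_B ≈ 301 N

Resolve: ΣF_x = 89.6 cos 238.2° + T_B cos 334° + T_C cos 137° = 0.
        ΣF_y = 89.6 sin 238.2° + T_B sin 334° + T_C sin 137° = 0.
The known terms sum to (-47.22, -76.15) N, so 0.8988 T_B − 0.7314 T_C = 47.22 and -0.4384 T_B + 0.6820 T_C = 76.15.
Solving simultaneously: T_B = 300.6 N, T_C = 304.9 N.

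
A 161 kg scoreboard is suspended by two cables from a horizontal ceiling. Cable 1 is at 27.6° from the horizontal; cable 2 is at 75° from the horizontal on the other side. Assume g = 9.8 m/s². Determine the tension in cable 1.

T_1 ≈ 418 N

Weight W = 161 × 9.8 = 1578 N acts straight down.
Horizontal: T_1 cos 27.6° = T_2 cos 75°  →  T_2 = 3.424 T_1.
Vertical: T_1 sin 27.6° + T_2 sin 75° = 1578.
Substituting the horizontal relation into the vertical equation gives 3.771 T_1 = 1578, so T_1 = 418.4 N.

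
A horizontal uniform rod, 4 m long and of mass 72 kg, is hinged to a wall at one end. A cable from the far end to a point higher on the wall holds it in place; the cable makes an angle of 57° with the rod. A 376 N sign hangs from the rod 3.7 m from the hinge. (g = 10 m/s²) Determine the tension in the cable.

T ≈ 844 N

Take torques about the hinge: T sin 57° · 4 = 72×10×2 + 376×3.7 = 2831.2 N·m.
So T = 2831.2 / (0.8387 × 4) = 843.95 N.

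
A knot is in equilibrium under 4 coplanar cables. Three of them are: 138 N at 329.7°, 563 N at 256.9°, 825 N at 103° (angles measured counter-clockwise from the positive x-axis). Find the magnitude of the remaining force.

Sum the known components: ΣF_x = -194 N, ΣF_y = 185.9 N.
For equilibrium the remaining force must supply (−ΣF_x, −ΣF_y) = (194, -185.9) N.
Magnitude = √((194)² + (-185.9)²) = 268.7 N; direction = atan2(-185.9, 194) = 316.2°.

F ≈ 269 N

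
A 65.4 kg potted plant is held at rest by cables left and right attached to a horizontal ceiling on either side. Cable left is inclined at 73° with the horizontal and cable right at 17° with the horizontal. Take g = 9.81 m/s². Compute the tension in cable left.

T_left ≈ 614 N

Weight W = 65.4 × 9.81 = 641.6 N acts straight down.
Horizontal: T_left cos 73° = T_right cos 17°  →  T_right = 0.3057 T_left.
Vertical: T_left sin 73° + T_right sin 17° = 641.6.
Substituting the horizontal relation into the vertical equation gives 1.046 T_left = 641.6, so T_left = 613.5 N.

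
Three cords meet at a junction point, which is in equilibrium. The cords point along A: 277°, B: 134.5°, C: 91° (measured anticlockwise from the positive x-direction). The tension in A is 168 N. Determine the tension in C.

Resolve: ΣF_x = 168 cos 277° + T_B cos 134.5° + T_C cos 91° = 0.
        ΣF_y = 168 sin 277° + T_B sin 134.5° + T_C sin 91° = 0.
The known terms sum to (20.47, -166.7) N, so -0.7009 T_B − 0.0175 T_C = -20.47 and 0.7133 T_B + 0.9998 T_C = 166.7.
Solving simultaneously: T_B = 25.51 N, T_C = 148.6 N.

T_C ≈ 149 N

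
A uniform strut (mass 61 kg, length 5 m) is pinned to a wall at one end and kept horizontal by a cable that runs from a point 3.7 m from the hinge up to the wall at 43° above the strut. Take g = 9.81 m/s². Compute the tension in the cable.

Take torques about the hinge: T sin 43° · 3.7 = 61×9.81×2.5 = 1496 N·m.
So T = 1496 / (0.6820 × 3.7) = 592.86 N.

T ≈ 593 N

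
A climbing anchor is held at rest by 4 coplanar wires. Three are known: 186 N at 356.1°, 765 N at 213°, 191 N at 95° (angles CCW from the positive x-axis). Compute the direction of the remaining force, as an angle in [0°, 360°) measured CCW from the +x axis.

θ ≈ 26.8°

Sum the known components: ΣF_x = -472.7 N, ΣF_y = -239 N.
For equilibrium the remaining force must supply (−ΣF_x, −ΣF_y) = (472.7, 239) N.
Magnitude = √((472.7)² + (239)²) = 529.7 N; direction = atan2(239, 472.7) = 26.8°.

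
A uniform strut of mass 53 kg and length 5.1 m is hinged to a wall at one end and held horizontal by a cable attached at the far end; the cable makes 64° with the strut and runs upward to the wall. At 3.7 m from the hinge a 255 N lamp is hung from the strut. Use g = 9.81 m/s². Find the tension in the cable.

Take torques about the hinge: T sin 64° · 5.1 = 53×9.81×2.55 + 255×3.7 = 2269.3 N·m.
So T = 2269.3 / (0.8988 × 5.1) = 495.07 N.

T ≈ 495 N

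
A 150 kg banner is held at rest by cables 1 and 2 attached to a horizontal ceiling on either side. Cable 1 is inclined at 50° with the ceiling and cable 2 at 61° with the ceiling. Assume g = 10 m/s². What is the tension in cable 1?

T_1 ≈ 779 N

Weight W = 150 × 10 = 1500 N acts straight down.
Horizontal: T_1 cos 50° = T_2 cos 61°  →  T_2 = 1.326 T_1.
Vertical: T_1 sin 50° + T_2 sin 61° = 1500.
Substituting the horizontal relation into the vertical equation gives 1.926 T_1 = 1500, so T_1 = 779 N.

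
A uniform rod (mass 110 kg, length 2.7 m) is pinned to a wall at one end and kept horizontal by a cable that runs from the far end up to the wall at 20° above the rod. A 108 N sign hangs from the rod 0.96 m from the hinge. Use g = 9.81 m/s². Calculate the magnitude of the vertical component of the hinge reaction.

|H_y| ≈ 609 N

Take torques about the hinge: T sin 20° · 2.7 = 110×9.81×1.35 + 108×0.96 = 1560.5 N·m.
So T = 1560.5 / (0.3420 × 2.7) = 1689.8 N.
ΣF_y = 0: H_y = (110×9.81 + 108) − T sin 20° = 1187.1 − 577.95 = 609.15 N.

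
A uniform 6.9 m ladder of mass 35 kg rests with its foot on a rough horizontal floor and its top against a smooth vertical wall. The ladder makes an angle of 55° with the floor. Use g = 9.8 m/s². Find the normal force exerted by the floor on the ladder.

ΣF_y = 0: N_floor = 35×9.8 = 343 N.

N_floor ≈ 343 N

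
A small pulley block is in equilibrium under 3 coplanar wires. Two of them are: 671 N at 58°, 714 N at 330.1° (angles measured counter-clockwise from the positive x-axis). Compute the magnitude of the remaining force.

Sum the known components: ΣF_x = 974.5 N, ΣF_y = 213.1 N.
For equilibrium the remaining force must supply (−ΣF_x, −ΣF_y) = (-974.5, -213.1) N.
Magnitude = √((-974.5)² + (-213.1)²) = 997.6 N; direction = atan2(-213.1, -974.5) = 192.3°.

F ≈ 998 N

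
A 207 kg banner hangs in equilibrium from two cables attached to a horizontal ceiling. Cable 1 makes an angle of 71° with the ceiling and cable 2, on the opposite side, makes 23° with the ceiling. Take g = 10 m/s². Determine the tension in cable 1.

Weight W = 207 × 10 = 2070 N acts straight down.
Horizontal: T_1 cos 71° = T_2 cos 23°  →  T_2 = 0.3537 T_1.
Vertical: T_1 sin 71° + T_2 sin 23° = 2070.
Substituting the horizontal relation into the vertical equation gives 1.084 T_1 = 2070, so T_1 = 1910 N.

T_1 ≈ 1910 N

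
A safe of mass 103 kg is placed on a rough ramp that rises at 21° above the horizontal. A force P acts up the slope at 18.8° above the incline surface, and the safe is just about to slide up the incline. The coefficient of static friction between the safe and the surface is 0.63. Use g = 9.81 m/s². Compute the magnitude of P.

On the verge of sliding up the incline, friction equals μN and acts down the slope.
Perpendicular: N + P sin 18.8° = W cos 21° = 943.3 N.
Along incline: P cos 18.8° = W sin 21° + μN  with W sin 21° = 362.1 N.
Solving the pair for P and N: P = 831.9 N, N = 675.2 N (and f = μN = 425.4 N).

P ≈ 832 N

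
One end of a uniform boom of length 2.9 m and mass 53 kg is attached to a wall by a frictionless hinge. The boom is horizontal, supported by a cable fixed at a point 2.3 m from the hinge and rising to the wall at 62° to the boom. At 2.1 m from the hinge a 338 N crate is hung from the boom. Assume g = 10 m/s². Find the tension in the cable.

T ≈ 728 N

Take torques about the hinge: T sin 62° · 2.3 = 53×10×1.45 + 338×2.1 = 1478.3 N·m.
So T = 1478.3 / (0.8829 × 2.3) = 727.95 N.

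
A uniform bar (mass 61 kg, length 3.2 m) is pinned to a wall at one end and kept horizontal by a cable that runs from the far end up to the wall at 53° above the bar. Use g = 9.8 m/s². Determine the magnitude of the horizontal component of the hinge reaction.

H_x ≈ 225 N

Take torques about the hinge: T sin 53° · 3.2 = 61×9.8×1.6 = 956.48 N·m.
So T = 956.48 / (0.7986 × 3.2) = 374.26 N.
ΣF_x = 0: H_x = T cos 53° = 225.24 N.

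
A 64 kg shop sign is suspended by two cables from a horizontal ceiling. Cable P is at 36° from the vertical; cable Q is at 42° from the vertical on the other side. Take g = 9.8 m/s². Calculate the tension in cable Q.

Angles from the horizontal: cable P is 90° − 36° = 54°, cable Q is 90° − 42° = 48°.
Weight W = 64 × 9.8 = 627.2 N acts straight down.
Horizontal: T_P cos 54° = T_Q cos 48°  →  T_P = 1.138 T_Q.
Vertical: T_P sin 54° + T_Q sin 48° = 627.2.
Substituting the horizontal relation into the vertical equation gives 1.664 T_Q = 627.2, so T_Q = 376.9 N.

T_Q ≈ 377 N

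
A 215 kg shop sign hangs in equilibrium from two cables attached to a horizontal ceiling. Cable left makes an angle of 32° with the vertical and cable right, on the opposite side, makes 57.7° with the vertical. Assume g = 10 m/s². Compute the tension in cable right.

Angles from the horizontal: cable left is 90° − 32° = 58°, cable right is 90° − 57.7° = 32.3°.
Weight W = 215 × 10 = 2150 N acts straight down.
Horizontal: T_left cos 58° = T_right cos 32.3°  →  T_left = 1.595 T_right.
Vertical: T_left sin 58° + T_right sin 32.3° = 2150.
Substituting the horizontal relation into the vertical equation gives 1.887 T_right = 2150, so T_right = 1139 N.

T_right ≈ 1140 N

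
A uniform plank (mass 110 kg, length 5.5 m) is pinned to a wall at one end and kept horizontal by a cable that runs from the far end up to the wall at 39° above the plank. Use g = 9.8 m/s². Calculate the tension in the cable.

Take torques about the hinge: T sin 39° · 5.5 = 110×9.8×2.75 = 2964.5 N·m.
So T = 2964.5 / (0.6293 × 5.5) = 856.48 N.

T ≈ 856 N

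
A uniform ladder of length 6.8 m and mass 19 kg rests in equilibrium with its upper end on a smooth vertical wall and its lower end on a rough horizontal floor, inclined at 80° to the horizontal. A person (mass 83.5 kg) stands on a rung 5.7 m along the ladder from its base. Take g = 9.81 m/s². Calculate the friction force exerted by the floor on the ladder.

f ≈ 138 N

Torques about the foot: N_wall · 6.8 sin 80° = 19×9.81×3.4 cos 80° + 83.5×9.81×5.7 cos 80° → N_wall = 137.5 N.
ΣF_x = 0: f_floor = N_wall = 137.5 N.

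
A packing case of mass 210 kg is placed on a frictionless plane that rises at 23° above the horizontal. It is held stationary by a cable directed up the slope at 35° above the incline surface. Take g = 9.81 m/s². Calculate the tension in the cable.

Take axes along and perpendicular to the incline. Weight components: W sin 23° = 804.9 N down-slope, W cos 23° = 1896 N into the surface.
Along incline: T cos 35° = W sin 23° → T = 982.7 N.
Perpendicular: N = W cos 23° − T sin 35° = 1333 N.

T ≈ 983 N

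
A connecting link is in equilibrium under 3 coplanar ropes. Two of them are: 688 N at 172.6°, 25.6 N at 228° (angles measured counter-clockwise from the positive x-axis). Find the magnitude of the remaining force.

Sum the known components: ΣF_x = -699.4 N, ΣF_y = 69.59 N.
For equilibrium the remaining force must supply (−ΣF_x, −ΣF_y) = (699.4, -69.59) N.
Magnitude = √((699.4)² + (-69.59)²) = 702.9 N; direction = atan2(-69.59, 699.4) = 354.3°.

F ≈ 703 N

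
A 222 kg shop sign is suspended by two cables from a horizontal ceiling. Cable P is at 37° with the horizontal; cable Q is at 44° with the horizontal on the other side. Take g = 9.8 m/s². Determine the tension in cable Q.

Weight W = 222 × 9.8 = 2176 N acts straight down.
Horizontal: T_P cos 37° = T_Q cos 44°  →  T_P = 0.9007 T_Q.
Vertical: T_P sin 37° + T_Q sin 44° = 2176.
Substituting the horizontal relation into the vertical equation gives 1.237 T_Q = 2176, so T_Q = 1759 N.

T_Q ≈ 1760 N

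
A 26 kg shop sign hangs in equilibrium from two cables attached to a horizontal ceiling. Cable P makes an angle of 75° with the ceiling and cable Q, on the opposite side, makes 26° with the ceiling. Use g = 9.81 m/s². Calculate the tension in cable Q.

T_Q ≈ 67.2 N

Weight W = 26 × 9.81 = 255.1 N acts straight down.
Horizontal: T_P cos 75° = T_Q cos 26°  →  T_P = 3.473 T_Q.
Vertical: T_P sin 75° + T_Q sin 26° = 255.1.
Substituting the horizontal relation into the vertical equation gives 3.793 T_Q = 255.1, so T_Q = 67.25 N.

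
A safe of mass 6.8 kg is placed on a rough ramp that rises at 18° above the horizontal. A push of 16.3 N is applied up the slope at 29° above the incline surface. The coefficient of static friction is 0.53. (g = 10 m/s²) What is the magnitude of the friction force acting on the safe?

Axes along / perpendicular to the incline. W sin 18° = 21.01 N down-slope; W cos 18° = 64.67 N into the surface.
Perpendicular: N = W cos 18° − P sin 29° = 64.67 − 7.902 = 56.77 N.
Along incline: P cos 29° + f = W sin 18° (friction acts up-slope) → f = 21.01 − 14.26 = 6.757 N.
|f| = 6.757 N ≤ μN = 30.09 N, so the safe is indeed static.

f ≈ 6.76 N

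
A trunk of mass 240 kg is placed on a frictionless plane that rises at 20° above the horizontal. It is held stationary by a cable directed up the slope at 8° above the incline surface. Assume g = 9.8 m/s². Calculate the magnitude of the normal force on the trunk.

Take axes along and perpendicular to the incline. Weight components: W sin 20° = 804.4 N down-slope, W cos 20° = 2210 N into the surface.
Along incline: T cos 8° = W sin 20° → T = 812.3 N.
Perpendicular: N = W cos 20° − T sin 8° = 2097 N.

N ≈ 2100 N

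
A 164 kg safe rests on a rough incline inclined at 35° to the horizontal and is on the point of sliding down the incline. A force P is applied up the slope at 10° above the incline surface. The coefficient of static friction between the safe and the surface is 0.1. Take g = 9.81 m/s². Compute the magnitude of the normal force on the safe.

N ≈ 1180 N

On the verge of sliding down the incline, friction equals μN and acts up the slope.
Perpendicular: N + P sin 10° = W cos 35° = 1318 N.
Along incline: P cos 10° + μN = W sin 35° with W sin 35° = 922.8 N.
Solving the pair for P and N: P = 817.6 N, N = 1176 N (and f = μN = 117.6 N).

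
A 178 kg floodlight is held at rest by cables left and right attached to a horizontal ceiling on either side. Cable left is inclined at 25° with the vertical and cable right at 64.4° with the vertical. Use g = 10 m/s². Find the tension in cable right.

Angles from the horizontal: cable left is 90° − 25° = 65°, cable right is 90° − 64.4° = 25.6°.
Weight W = 178 × 10 = 1780 N acts straight down.
Horizontal: T_left cos 65° = T_right cos 25.6°  →  T_left = 2.134 T_right.
Vertical: T_left sin 65° + T_right sin 25.6° = 1780.
Substituting the horizontal relation into the vertical equation gives 2.366 T_right = 1780, so T_right = 752.3 N.

T_right ≈ 752 N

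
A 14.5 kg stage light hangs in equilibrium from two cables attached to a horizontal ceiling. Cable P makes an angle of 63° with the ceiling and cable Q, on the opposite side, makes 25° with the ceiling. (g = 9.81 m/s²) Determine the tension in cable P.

Weight W = 14.5 × 9.81 = 142.2 N acts straight down.
Horizontal: T_P cos 63° = T_Q cos 25°  →  T_Q = 0.5009 T_P.
Vertical: T_P sin 63° + T_Q sin 25° = 142.2.
Substituting the horizontal relation into the vertical equation gives 1.103 T_P = 142.2, so T_P = 129 N.

T_P ≈ 129 N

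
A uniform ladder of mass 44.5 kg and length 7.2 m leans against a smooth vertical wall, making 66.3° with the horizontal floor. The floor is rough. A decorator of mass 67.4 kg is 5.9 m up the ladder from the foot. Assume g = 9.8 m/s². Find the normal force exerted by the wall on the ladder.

Torques about the foot: N_wall · 7.2 sin 66.3° = 44.5×9.8×3.6 cos 66.3° + 67.4×9.8×5.9 cos 66.3° → N_wall = 333.31 N.

N_wall ≈ 333 N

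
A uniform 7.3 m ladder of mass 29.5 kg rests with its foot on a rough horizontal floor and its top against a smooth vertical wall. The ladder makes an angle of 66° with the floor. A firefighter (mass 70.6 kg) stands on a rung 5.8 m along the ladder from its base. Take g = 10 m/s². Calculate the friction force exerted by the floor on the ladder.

Torques about the foot: N_wall · 7.3 sin 66° = 29.5×10×3.65 cos 66° + 70.6×10×5.8 cos 66° → N_wall = 315.41 N.
ΣF_x = 0: f_floor = N_wall = 315.41 N.

f ≈ 315 N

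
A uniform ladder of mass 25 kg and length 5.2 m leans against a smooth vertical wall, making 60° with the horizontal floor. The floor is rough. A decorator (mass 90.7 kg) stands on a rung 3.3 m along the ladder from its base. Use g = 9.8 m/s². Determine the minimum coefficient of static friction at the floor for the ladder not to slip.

ΣF_y = 0: N_floor = 25×9.8 + 90.7×9.8 = 1133.9 N.
Torques about the foot: N_wall · 5.2 sin 60° = 25×9.8×2.6 cos 60° + 90.7×9.8×3.3 cos 60° → N_wall = 396.4 N.
ΣF_x = 0: f_floor = N_wall = 396.4 N.
μ_min = f_floor / N_floor = 396.4 / 1133.9 = 0.3496.

μ_min ≈ 0.350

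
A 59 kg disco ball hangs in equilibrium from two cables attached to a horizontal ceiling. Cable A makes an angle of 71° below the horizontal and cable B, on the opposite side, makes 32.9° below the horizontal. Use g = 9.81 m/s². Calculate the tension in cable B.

T_B ≈ 194 N

Weight W = 59 × 9.81 = 578.8 N acts straight down.
Horizontal: T_A cos 71° = T_B cos 32.9°  →  T_A = 2.579 T_B.
Vertical: T_A sin 71° + T_B sin 32.9° = 578.8.
Substituting the horizontal relation into the vertical equation gives 2.982 T_B = 578.8, so T_B = 194.1 N.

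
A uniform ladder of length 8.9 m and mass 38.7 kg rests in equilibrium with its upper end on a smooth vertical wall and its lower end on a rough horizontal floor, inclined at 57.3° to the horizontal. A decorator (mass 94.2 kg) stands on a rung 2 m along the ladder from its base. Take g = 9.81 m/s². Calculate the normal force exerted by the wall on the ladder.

N_wall ≈ 255 N

Torques about the foot: N_wall · 8.9 sin 57.3° = 38.7×9.81×4.45 cos 57.3° + 94.2×9.81×2 cos 57.3° → N_wall = 255.18 N.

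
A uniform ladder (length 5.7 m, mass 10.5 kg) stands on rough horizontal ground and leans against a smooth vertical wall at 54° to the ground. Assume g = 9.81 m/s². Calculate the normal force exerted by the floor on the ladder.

N_floor ≈ 103 N

ΣF_y = 0: N_floor = 10.5×9.81 = 103.01 N.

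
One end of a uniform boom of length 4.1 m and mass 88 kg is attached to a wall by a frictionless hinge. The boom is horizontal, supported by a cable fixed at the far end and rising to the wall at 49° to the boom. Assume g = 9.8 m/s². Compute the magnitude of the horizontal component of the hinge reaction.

H_x ≈ 375 N

Take torques about the hinge: T sin 49° · 4.1 = 88×9.8×2.05 = 1767.9 N·m.
So T = 1767.9 / (0.7547 × 4.1) = 571.35 N.
ΣF_x = 0: H_x = T cos 49° = 374.84 N.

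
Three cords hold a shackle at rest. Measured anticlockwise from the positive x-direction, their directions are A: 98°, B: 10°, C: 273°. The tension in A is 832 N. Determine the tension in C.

Resolve: ΣF_x = 832 cos 98° + T_B cos 10° + T_C cos 273° = 0.
        ΣF_y = 832 sin 98° + T_B sin 10° + T_C sin 273° = 0.
The known terms sum to (-115.8, 823.9) N, so 0.9848 T_B + 0.0523 T_C = 115.8 and 0.1736 T_B − 0.9986 T_C = -823.9.
Solving simultaneously: T_B = 73.06 N, T_C = 837.7 N.

T_C ≈ 838 N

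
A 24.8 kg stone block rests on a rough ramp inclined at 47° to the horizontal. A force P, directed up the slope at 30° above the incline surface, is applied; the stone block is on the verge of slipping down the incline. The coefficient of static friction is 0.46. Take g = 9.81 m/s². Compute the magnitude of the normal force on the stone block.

N ≈ 86 N

On the verge of sliding down the incline, friction equals μN and acts up the slope.
Perpendicular: N + P sin 30° = W cos 47° = 165.9 N.
Along incline: P cos 30° + μN = W sin 47° with W sin 47° = 177.9 N.
Solving the pair for P and N: P = 159.8 N, N = 86.05 N (and f = μN = 39.58 N).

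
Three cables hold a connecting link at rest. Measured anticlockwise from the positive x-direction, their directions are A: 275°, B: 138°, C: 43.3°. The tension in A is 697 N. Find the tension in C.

Resolve: ΣF_x = 697 cos 275° + T_B cos 138° + T_C cos 43.3° = 0.
        ΣF_y = 697 sin 275° + T_B sin 138° + T_C sin 43.3° = 0.
The known terms sum to (60.75, -694.3) N, so -0.7431 T_B + 0.7278 T_C = -60.75 and 0.6691 T_B + 0.6858 T_C = 694.3.
Solving simultaneously: T_B = 548.8 N, T_C = 477 N.

T_C ≈ 477 N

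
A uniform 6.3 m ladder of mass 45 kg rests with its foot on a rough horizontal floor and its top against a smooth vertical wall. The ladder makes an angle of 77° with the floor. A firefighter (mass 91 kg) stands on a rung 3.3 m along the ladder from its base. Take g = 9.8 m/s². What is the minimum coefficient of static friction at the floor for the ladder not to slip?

μ_min ≈ 0.119

ΣF_y = 0: N_floor = 45×9.8 + 91×9.8 = 1332.8 N.
Torques about the foot: N_wall · 6.3 sin 77° = 45×9.8×3.15 cos 77° + 91×9.8×3.3 cos 77° → N_wall = 158.75 N.
ΣF_x = 0: f_floor = N_wall = 158.75 N.
μ_min = f_floor / N_floor = 158.75 / 1332.8 = 0.1191.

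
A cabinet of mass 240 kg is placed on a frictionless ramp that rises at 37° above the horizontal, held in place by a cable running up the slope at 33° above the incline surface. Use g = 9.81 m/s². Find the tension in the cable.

Take axes along and perpendicular to the incline. Weight components: W sin 37° = 1417 N down-slope, W cos 37° = 1880 N into the surface.
Along incline: T cos 33° = W sin 37° → T = 1689 N.
Perpendicular: N = W cos 37° − T sin 33° = 960.2 N.

T ≈ 1690 N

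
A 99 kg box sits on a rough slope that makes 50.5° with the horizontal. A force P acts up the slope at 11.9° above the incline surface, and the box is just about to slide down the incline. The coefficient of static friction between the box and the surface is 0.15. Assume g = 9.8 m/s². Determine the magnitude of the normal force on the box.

On the verge of sliding down the incline, friction equals μN and acts up the slope.
Perpendicular: N + P sin 11.9° = W cos 50.5° = 617.1 N.
Along incline: P cos 11.9° + μN = W sin 50.5° with W sin 50.5° = 748.6 N.
Solving the pair for P and N: P = 692.4 N, N = 474.4 N (and f = μN = 71.15 N).

N ≈ 474 N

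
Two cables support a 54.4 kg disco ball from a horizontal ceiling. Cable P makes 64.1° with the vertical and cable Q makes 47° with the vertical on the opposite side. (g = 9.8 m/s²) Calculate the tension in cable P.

T_P ≈ 418 N

Angles from the horizontal: cable P is 90° − 64.1° = 25.9°, cable Q is 90° − 47° = 43°.
Weight W = 54.4 × 9.8 = 533.1 N acts straight down.
Horizontal: T_P cos 25.9° = T_Q cos 43°  →  T_Q = 1.23 T_P.
Vertical: T_P sin 25.9° + T_Q sin 43° = 533.1.
Substituting the horizontal relation into the vertical equation gives 1.276 T_P = 533.1, so T_P = 417.9 N.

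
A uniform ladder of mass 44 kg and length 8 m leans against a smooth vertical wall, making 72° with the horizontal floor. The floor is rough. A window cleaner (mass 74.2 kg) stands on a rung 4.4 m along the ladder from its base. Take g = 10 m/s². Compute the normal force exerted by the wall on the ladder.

N_wall ≈ 204 N

Torques about the foot: N_wall · 8 sin 72° = 44×10×4 cos 72° + 74.2×10×4.4 cos 72° → N_wall = 204.08 N.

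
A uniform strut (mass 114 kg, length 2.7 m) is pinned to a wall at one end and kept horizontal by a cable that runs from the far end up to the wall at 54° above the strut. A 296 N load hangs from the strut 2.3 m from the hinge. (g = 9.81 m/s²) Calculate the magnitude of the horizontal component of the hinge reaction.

Take torques about the hinge: T sin 54° · 2.7 = 114×9.81×1.35 + 296×2.3 = 2190.6 N·m.
So T = 2190.6 / (0.8090 × 2.7) = 1002.8 N.
ΣF_x = 0: H_x = T cos 54° = 589.46 N.

H_x ≈ 589 N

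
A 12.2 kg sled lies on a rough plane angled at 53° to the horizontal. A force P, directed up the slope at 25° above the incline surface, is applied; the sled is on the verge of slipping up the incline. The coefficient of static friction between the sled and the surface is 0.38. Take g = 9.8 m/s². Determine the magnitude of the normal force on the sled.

On the verge of sliding up the incline, friction equals μN and acts down the slope.
Perpendicular: N + P sin 25° = W cos 53° = 71.95 N.
Along incline: P cos 25° = W sin 53° + μN  with W sin 53° = 95.48 N.
Solving the pair for P and N: P = 115.1 N, N = 23.3 N (and f = μN = 8.854 N).

N ≈ 23.3 N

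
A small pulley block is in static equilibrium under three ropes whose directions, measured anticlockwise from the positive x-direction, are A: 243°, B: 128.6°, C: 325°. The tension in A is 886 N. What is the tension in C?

T_C ≈ 2860 N

Resolve: ΣF_x = 886 cos 243° + T_B cos 128.6° + T_C cos 325° = 0.
        ΣF_y = 886 sin 243° + T_B sin 128.6° + T_C sin 325° = 0.
The known terms sum to (-402.2, -789.4) N, so -0.6239 T_B + 0.8192 T_C = 402.2 and 0.7815 T_B − 0.5736 T_C = 789.4.
Solving simultaneously: T_B = 3108 N, T_C = 2858 N.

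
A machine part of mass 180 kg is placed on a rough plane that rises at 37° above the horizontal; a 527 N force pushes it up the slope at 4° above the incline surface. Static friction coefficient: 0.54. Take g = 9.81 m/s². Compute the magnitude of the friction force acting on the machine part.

f ≈ 537 N

Axes along / perpendicular to the incline. W sin 37° = 1063 N down-slope; W cos 37° = 1410 N into the surface.
Perpendicular: N = W cos 37° − P sin 4° = 1410 − 36.76 = 1373 N.
Along incline: P cos 4° + f = W sin 37° (friction acts up-slope) → f = 1063 − 525.7 = 537 N.
|f| = 537 N ≤ μN = 741.7 N, so the machine part is indeed static.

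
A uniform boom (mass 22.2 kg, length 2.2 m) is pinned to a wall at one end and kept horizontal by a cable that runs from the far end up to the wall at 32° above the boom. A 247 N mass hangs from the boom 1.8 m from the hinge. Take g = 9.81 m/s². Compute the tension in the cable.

Take torques about the hinge: T sin 32° · 2.2 = 22.2×9.81×1.1 + 247×1.8 = 684.16 N·m.
So T = 684.16 / (0.5299 × 2.2) = 586.85 N.

T ≈ 587 N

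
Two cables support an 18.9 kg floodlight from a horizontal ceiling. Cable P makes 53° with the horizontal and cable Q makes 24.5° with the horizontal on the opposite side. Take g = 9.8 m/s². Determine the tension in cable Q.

T_Q ≈ 114 N

Weight W = 18.9 × 9.8 = 185.2 N acts straight down.
Horizontal: T_P cos 53° = T_Q cos 24.5°  →  T_P = 1.512 T_Q.
Vertical: T_P sin 53° + T_Q sin 24.5° = 185.2.
Substituting the horizontal relation into the vertical equation gives 1.622 T_Q = 185.2, so T_Q = 114.2 N.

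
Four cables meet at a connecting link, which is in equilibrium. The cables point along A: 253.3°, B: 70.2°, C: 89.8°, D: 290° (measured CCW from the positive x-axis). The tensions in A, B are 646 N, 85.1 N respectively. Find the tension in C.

T_C ≈ 960 N

Resolve: ΣF_x = 646 cos 253.3° + 85.1 cos 70.2° + T_C cos 89.8° + T_D cos 290° = 0.
        ΣF_y = 646 sin 253.3° + 85.1 sin 70.2° + T_C sin 89.8° + T_D sin 290° = 0.
The known terms sum to (-156.8, -538.7) N, so 0.0035 T_C + 0.3420 T_D = 156.8 and 1.0000 T_C − 0.9397 T_D = 538.7.
Solving simultaneously: T_C = 960.3 N, T_D = 448.7 N.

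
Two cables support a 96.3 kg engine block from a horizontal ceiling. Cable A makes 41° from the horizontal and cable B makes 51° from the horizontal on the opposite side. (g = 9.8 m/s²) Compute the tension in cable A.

T_A ≈ 594 N

Weight W = 96.3 × 9.8 = 943.7 N acts straight down.
Horizontal: T_A cos 41° = T_B cos 51°  →  T_B = 1.199 T_A.
Vertical: T_A sin 41° + T_B sin 51° = 943.7.
Substituting the horizontal relation into the vertical equation gives 1.588 T_A = 943.7, so T_A = 594.3 N.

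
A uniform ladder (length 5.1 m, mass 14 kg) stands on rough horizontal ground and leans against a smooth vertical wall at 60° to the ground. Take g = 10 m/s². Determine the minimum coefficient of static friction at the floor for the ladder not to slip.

ΣF_y = 0: N_floor = 14×10 = 140 N.
Torques about the foot: N_wall · 5.1 sin 60° = 14×10×2.55 cos 60° → N_wall = 40.415 N.
ΣF_x = 0: f_floor = N_wall = 40.415 N.
μ_min = f_floor / N_floor = 40.415 / 140 = 0.2887.

μ_min ≈ 0.289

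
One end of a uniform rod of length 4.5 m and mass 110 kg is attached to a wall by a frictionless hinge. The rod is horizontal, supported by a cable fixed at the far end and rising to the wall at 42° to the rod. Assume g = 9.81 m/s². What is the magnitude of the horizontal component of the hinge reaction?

H_x ≈ 599 N

Take torques about the hinge: T sin 42° · 4.5 = 110×9.81×2.25 = 2428 N·m.
So T = 2428 / (0.6691 × 4.5) = 806.34 N.
ΣF_x = 0: H_x = T cos 42° = 599.23 N.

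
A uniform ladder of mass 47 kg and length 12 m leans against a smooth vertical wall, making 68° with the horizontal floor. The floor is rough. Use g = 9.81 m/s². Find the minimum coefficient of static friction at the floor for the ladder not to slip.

ΣF_y = 0: N_floor = 47×9.81 = 461.07 N.
Torques about the foot: N_wall · 12 sin 68° = 47×9.81×6 cos 68° → N_wall = 93.142 N.
ΣF_x = 0: f_floor = N_wall = 93.142 N.
μ_min = f_floor / N_floor = 93.142 / 461.07 = 0.202.

μ_min ≈ 0.202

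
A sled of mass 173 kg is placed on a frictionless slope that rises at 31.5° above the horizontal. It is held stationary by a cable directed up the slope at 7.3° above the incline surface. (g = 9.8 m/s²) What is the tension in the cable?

Take axes along and perpendicular to the incline. Weight components: W sin 31.5° = 885.8 N down-slope, W cos 31.5° = 1446 N into the surface.
Along incline: T cos 7.3° = W sin 31.5° → T = 893.1 N.
Perpendicular: N = W cos 31.5° − T sin 7.3° = 1332 N.

T ≈ 893 N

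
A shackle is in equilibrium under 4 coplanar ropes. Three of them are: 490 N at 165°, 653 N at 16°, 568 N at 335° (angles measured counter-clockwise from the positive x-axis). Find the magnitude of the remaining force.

F ≈ 673 N

Sum the known components: ΣF_x = 669.2 N, ΣF_y = 66.77 N.
For equilibrium the remaining force must supply (−ΣF_x, −ΣF_y) = (-669.2, -66.77) N.
Magnitude = √((-669.2)² + (-66.77)²) = 672.5 N; direction = atan2(-66.77, -669.2) = 185.7°.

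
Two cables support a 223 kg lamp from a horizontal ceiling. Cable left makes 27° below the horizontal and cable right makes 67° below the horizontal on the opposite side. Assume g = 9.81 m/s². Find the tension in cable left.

Weight W = 223 × 9.81 = 2188 N acts straight down.
Horizontal: T_left cos 27° = T_right cos 67°  →  T_right = 2.28 T_left.
Vertical: T_left sin 27° + T_right sin 67° = 2188.
Substituting the horizontal relation into the vertical equation gives 2.553 T_left = 2188, so T_left = 856.9 N.

T_left ≈ 857 N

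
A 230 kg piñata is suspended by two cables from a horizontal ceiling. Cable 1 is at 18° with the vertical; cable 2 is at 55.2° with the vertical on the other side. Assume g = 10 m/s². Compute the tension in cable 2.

T_2 ≈ 742 N

Angles from the horizontal: cable 1 is 90° − 18° = 72°, cable 2 is 90° − 55.2° = 34.8°.
Weight W = 230 × 10 = 2300 N acts straight down.
Horizontal: T_1 cos 72° = T_2 cos 34.8°  →  T_1 = 2.657 T_2.
Vertical: T_1 sin 72° + T_2 sin 34.8° = 2300.
Substituting the horizontal relation into the vertical equation gives 3.098 T_2 = 2300, so T_2 = 742.4 N.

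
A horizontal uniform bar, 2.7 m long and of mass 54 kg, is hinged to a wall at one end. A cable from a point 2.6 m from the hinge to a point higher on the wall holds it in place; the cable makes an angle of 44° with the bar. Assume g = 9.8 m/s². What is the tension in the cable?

T ≈ 396 N

Take torques about the hinge: T sin 44° · 2.6 = 54×9.8×1.35 = 714.42 N·m.
So T = 714.42 / (0.6947 × 2.6) = 395.56 N.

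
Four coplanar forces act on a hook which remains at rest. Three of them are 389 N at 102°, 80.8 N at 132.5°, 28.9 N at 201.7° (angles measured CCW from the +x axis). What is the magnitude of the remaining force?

Sum the known components: ΣF_x = -162.3 N, ΣF_y = 429.4 N.
For equilibrium the remaining force must supply (−ΣF_x, −ΣF_y) = (162.3, -429.4) N.
Magnitude = √((162.3)² + (-429.4)²) = 459 N; direction = atan2(-429.4, 162.3) = 290.7°.

F ≈ 459 N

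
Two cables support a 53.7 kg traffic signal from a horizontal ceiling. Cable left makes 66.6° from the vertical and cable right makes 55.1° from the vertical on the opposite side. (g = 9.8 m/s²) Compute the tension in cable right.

Angles from the horizontal: cable left is 90° − 66.6° = 23.4°, cable right is 90° − 55.1° = 34.9°.
Weight W = 53.7 × 9.8 = 526.3 N acts straight down.
Horizontal: T_left cos 23.4° = T_right cos 34.9°  →  T_left = 0.8937 T_right.
Vertical: T_left sin 23.4° + T_right sin 34.9° = 526.3.
Substituting the horizontal relation into the vertical equation gives 0.9271 T_right = 526.3, so T_right = 567.7 N.

T_right ≈ 568 N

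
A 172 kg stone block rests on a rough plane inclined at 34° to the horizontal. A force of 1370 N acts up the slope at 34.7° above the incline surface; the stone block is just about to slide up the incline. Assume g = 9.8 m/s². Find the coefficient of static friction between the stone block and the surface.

On the verge of sliding up the incline, friction is at its maximum μN and acts down the slope.
Perpendicular to incline: N = W cos 34° − P sin 34.7° = 1397 − 779.9 = 617.5 N.
Along incline: P cos 34.7° − μN = W sin 34° → μ = −(W sin 34° − P cos 34.7°) / N = 0.2976.

μ ≈ 0.298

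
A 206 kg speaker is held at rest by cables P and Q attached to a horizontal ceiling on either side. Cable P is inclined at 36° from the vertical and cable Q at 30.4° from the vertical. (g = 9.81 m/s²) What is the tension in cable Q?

T_Q ≈ 1300 N

Angles from the horizontal: cable P is 90° − 36° = 54°, cable Q is 90° − 30.4° = 59.6°.
Weight W = 206 × 9.81 = 2021 N acts straight down.
Horizontal: T_P cos 54° = T_Q cos 59.6°  →  T_P = 0.8609 T_Q.
Vertical: T_P sin 54° + T_Q sin 59.6° = 2021.
Substituting the horizontal relation into the vertical equation gives 1.559 T_Q = 2021, so T_Q = 1296 N.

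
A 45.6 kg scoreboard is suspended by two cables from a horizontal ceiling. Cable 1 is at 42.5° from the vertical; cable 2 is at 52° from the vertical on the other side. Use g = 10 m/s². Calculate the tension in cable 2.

Angles from the horizontal: cable 1 is 90° − 42.5° = 47.5°, cable 2 is 90° − 52° = 38°.
Weight W = 45.6 × 10 = 456 N acts straight down.
Horizontal: T_1 cos 47.5° = T_2 cos 38°  →  T_1 = 1.166 T_2.
Vertical: T_1 sin 47.5° + T_2 sin 38° = 456.
Substituting the horizontal relation into the vertical equation gives 1.476 T_2 = 456, so T_2 = 309 N.

T_2 ≈ 309 N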